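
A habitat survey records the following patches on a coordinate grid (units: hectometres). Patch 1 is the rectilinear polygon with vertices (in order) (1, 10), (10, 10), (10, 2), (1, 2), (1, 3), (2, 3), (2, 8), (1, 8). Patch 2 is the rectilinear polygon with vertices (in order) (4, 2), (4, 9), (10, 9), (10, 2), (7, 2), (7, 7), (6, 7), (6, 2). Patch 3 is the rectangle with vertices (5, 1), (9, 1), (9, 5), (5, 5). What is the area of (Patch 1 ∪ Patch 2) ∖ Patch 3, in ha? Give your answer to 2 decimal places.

55.00

|Patch 1 ∪ Patch 2| = 67.
|(Patch 1 ∪ Patch 2) ∩ Patch 3| = 12.
|(Patch 1 ∪ Patch 2) ∖ Patch 3| = 67 − 12 = 55.00.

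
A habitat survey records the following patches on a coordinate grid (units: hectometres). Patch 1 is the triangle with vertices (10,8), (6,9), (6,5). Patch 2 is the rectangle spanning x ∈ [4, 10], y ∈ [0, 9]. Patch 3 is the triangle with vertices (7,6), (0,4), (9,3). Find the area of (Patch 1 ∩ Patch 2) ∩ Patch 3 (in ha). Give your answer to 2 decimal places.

The region (Patch 1 ∩ Patch 2) ∩ Patch 3 is the polygon with vertices (6,5), (6,5.714), (7,6), (7.111,5.833).
By the shoelace formula its area is 0.50.

0.50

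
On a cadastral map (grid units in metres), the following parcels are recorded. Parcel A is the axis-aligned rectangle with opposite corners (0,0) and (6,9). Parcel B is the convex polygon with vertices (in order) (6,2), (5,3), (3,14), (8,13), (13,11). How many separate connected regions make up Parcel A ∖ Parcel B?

1

Parcel A ∖ Parcel B is a single connected region.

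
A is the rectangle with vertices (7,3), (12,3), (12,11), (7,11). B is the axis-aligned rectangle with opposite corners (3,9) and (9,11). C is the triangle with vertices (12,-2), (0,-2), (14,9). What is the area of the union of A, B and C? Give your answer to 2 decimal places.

By inclusion–exclusion:
Individual areas: |A| = 40, |B| = 12, |C| = 66.
|A∩B|: x∈[7,9], y∈[9,11] → 2·2 = 4.
|A∩C| = 12.3214.
|B∩C| = 0.
|A∩B∩C| = 0.
|A ∪ B ∪ C| = 118 − 16.3214 + 0 = 101.68.

101.68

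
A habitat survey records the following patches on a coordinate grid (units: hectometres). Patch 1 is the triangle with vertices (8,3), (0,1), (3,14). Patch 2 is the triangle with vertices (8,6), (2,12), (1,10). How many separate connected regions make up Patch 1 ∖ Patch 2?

2

Patch 1 ∖ Patch 2 splits into 2 disjoint pieces (area 38.1834, area 4.5938).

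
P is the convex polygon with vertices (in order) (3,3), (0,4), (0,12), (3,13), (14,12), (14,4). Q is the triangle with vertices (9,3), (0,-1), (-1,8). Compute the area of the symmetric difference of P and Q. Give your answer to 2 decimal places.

|P| = 126, |Q| = 42.5, |P∩Q| = 17.3654.
|P △ Q| = |P| + |Q| − 2·|P∩Q| = 126 + 42.5 − 34.7308 = 133.77.

133.77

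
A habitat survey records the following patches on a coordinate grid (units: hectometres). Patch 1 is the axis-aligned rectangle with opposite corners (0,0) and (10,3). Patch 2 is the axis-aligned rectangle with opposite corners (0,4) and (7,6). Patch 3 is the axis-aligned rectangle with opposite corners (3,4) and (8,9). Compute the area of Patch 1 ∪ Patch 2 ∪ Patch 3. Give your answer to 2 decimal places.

By inclusion–exclusion:
Individual areas: |Patch 1| = 30, |Patch 2| = 14, |Patch 3| = 25.
|Patch 1∩Patch 2| = 0 (no overlap).
|Patch 1∩Patch 3| = 0 (no overlap).
|Patch 2∩Patch 3|: x∈[3,7], y∈[4,6] → 4·2 = 8.
|Patch 1∩Patch 2∩Patch 3| = 0.
|Patch 1 ∪ Patch 2 ∪ Patch 3| = 69 − 8 + 0 = 61.00.

61.00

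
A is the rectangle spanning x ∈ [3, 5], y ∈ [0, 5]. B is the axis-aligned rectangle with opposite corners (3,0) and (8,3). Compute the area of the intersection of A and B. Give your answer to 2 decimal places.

6.00

|A∩B|: x∈[3,5], y∈[0,3] → 2·3 = 6.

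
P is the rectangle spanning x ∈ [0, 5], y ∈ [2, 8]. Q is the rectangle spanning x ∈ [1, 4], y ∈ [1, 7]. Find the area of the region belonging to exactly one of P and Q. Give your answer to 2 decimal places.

18.00

|P∩Q|: x∈[1,4], y∈[2,7] → 3·5 = 15.
|P △ Q| = |P| + |Q| − 2·|P∩Q| = 30 + 18 − 30 = 18.00.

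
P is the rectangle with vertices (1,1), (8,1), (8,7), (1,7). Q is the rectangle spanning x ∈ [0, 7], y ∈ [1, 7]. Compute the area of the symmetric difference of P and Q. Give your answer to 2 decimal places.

12.00

|P∩Q|: x∈[1,7], y∈[1,7] → 6·6 = 36.
|P △ Q| = |P| + |Q| − 2·|P∩Q| = 42 + 42 − 72 = 12.00.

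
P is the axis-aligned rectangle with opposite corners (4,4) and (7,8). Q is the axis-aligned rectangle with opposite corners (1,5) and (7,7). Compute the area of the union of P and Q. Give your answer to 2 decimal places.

18.00

By inclusion–exclusion:
Individual areas: |P| = 12, |Q| = 12.
|P∩Q|: x∈[4,7], y∈[5,7] → 3·2 = 6.
|P ∪ Q| = 24 − 6 = 18.00.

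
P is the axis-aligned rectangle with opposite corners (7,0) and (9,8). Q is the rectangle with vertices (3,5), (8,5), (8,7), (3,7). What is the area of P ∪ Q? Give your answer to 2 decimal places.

24.00

By inclusion–exclusion:
Individual areas: |P| = 16, |Q| = 10.
|P∩Q|: x∈[7,8], y∈[5,7] → 1·2 = 2.
|P ∪ Q| = 26 − 2 = 24.00.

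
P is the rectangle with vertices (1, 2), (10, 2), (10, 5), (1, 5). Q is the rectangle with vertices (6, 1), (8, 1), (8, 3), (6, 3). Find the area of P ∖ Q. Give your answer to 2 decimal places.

25.00

|P∩Q|: x∈[6,8], y∈[2,3] → 2·1 = 2.
|P| = 27.
|P ∖ Q| = |P| − |P∩Q| = 27 − 2 = 25.00.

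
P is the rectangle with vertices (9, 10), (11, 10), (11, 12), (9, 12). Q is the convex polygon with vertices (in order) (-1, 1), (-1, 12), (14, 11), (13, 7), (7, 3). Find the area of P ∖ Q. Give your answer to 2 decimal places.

|P| = 4, |P∩Q| = 2.5333.
|P ∖ Q| = |P| − |P∩Q| = 4 − 2.5333 = 1.47.

1.47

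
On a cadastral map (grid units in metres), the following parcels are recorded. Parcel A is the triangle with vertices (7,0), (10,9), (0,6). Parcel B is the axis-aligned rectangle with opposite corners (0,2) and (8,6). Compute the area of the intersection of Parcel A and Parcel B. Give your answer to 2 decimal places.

The intersection is the polygon with vertices (7.667,2), (4.667,2), (0,6), (8,6), (8,3).
By the shoelace formula its area is 22.50.

22.50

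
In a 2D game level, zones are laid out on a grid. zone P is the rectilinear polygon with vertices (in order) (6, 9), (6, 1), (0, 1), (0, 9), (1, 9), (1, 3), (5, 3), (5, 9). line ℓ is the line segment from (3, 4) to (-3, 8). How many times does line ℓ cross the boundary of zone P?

2

The segment meets the boundary at (1,5.333), (0,6).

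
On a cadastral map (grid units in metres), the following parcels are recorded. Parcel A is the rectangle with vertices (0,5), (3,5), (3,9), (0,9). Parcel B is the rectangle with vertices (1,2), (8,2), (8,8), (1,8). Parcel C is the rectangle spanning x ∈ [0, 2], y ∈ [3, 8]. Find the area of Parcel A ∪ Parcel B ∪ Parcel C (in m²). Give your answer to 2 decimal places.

By inclusion–exclusion:
Individual areas: |Parcel A| = 12, |Parcel B| = 42, |Parcel C| = 10.
|Parcel A∩Parcel B|: x∈[1,3], y∈[5,8] → 2·3 = 6.
|Parcel A∩Parcel C|: x∈[0,2], y∈[5,8] → 2·3 = 6.
|Parcel B∩Parcel C|: x∈[1,2], y∈[3,8] → 1·5 = 5.
|Parcel A∩Parcel B∩Parcel C| = 3.
|Parcel A ∪ Parcel B ∪ Parcel C| = 64 − 17 + 3 = 50.00.

50.00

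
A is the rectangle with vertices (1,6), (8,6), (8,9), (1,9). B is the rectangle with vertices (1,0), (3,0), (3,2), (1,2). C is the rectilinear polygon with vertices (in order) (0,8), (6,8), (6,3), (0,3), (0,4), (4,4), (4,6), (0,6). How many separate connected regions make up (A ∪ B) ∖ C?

2

(A ∪ B) ∖ C splits into 2 disjoint pieces (area 11, area 4).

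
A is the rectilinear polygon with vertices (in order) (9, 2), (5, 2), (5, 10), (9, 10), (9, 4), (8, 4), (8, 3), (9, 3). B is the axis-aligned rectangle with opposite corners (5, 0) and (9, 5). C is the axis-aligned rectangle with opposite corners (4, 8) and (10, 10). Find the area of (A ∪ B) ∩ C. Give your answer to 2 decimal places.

The region (A ∪ B) ∩ C is the polygon with vertices (5,10), (9,10), (9,8), (5,8).
By the shoelace formula its area is 8.00.

8.00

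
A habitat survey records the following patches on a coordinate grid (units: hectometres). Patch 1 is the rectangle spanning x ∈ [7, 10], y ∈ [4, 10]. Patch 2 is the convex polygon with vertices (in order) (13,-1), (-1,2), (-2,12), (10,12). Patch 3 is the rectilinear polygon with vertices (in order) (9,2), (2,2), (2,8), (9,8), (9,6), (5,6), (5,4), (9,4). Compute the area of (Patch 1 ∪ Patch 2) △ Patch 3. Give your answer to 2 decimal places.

|Patch 1 ∪ Patch 2| = 146.5.
|(Patch 1 ∪ Patch 2) ∩ Patch 3| = 34.
|(Patch 1 ∪ Patch 2) △ Patch 3| = 146.5 + 34 − 68 = 112.50.

112.50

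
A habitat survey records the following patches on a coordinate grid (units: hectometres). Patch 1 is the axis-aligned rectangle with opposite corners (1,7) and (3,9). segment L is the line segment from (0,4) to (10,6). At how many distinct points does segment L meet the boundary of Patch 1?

0

The segment lies entirely outside Patch 1 and never meets its boundary.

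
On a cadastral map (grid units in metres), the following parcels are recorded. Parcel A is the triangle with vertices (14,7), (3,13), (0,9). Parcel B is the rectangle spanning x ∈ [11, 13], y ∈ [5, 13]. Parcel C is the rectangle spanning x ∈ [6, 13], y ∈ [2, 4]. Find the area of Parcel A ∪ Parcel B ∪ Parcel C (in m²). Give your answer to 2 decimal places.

59.39

By inclusion–exclusion:
Individual areas: |Parcel A| = 31, |Parcel B| = 16, |Parcel C| = 14.
|Parcel A∩Parcel B| = 1.6104.
|Parcel A∩Parcel C| = 0.
|Parcel B∩Parcel C| = 0 (no overlap).
|Parcel A∩Parcel B∩Parcel C| = 0.
|Parcel A ∪ Parcel B ∪ Parcel C| = 61 − 1.6104 + 0 = 59.39.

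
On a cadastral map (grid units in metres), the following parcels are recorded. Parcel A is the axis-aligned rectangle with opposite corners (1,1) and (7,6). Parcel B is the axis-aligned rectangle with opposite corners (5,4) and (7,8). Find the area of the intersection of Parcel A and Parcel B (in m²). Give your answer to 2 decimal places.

|Parcel A∩Parcel B|: x∈[5,7], y∈[4,6] → 2·2 = 4.

4.00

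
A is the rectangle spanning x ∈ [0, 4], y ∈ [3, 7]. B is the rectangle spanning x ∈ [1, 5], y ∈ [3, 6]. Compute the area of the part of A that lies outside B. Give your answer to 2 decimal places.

7.00

|A∩B|: x∈[1,4], y∈[3,6] → 3·3 = 9.
|A| = 16.
|A ∖ B| = |A| − |A∩B| = 16 − 9 = 7.00.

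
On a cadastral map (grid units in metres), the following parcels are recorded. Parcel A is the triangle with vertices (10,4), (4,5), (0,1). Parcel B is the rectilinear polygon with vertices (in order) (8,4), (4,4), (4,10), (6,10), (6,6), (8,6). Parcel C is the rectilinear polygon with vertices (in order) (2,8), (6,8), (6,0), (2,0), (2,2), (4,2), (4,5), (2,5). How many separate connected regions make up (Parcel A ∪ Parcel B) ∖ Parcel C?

3

(Parcel A ∪ Parcel B) ∖ Parcel C splits into 3 disjoint pieces (area 6.7333, area 5.3333, area 4).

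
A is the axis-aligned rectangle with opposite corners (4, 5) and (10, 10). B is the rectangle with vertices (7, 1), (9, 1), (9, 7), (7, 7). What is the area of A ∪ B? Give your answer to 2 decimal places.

38.00

By inclusion–exclusion:
Individual areas: |A| = 30, |B| = 12.
|A∩B|: x∈[7,9], y∈[5,7] → 2·2 = 4.
|A ∪ B| = 42 − 4 = 38.00.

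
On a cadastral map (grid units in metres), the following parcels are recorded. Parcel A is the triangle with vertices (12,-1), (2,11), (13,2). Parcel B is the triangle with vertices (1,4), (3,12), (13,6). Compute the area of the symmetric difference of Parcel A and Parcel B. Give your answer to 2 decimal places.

53.89

|Parcel A| = 21, |Parcel B| = 46, |Parcel A∩Parcel B| = 6.5545.
|Parcel A △ Parcel B| = |Parcel A| + |Parcel B| − 2·|Parcel A∩Parcel B| = 21 + 46 − 13.109 = 53.89.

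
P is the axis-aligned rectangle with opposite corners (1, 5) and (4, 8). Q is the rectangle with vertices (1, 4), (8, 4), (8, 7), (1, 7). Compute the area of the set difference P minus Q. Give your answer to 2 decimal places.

3.00

|P∩Q|: x∈[1,4], y∈[5,7] → 3·2 = 6.
|P| = 9.
|P ∖ Q| = |P| − |P∩Q| = 9 − 6 = 3.00.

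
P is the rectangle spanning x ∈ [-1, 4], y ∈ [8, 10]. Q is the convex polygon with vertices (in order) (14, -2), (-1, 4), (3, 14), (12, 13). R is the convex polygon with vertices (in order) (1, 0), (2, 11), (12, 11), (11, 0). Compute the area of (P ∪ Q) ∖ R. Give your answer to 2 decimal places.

|P ∪ Q| = 157.5.
|(P ∪ Q) ∩ R| = 97.6491.
|(P ∪ Q) ∖ R| = 157.5 − 97.6491 = 59.85.

59.85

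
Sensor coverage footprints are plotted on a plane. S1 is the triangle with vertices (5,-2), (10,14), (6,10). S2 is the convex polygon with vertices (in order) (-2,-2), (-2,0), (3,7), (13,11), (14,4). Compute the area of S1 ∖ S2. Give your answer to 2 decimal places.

9.91

|S1| = 22, |S1∩S2| = 12.0871.
|S1 ∖ S2| = |S1| − |S1∩S2| = 22 − 12.0871 = 9.91.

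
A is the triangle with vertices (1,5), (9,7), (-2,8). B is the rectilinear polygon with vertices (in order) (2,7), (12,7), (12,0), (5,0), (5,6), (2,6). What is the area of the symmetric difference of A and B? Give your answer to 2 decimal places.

|A| = 15, |B| = 52, |A∩B| = 5.
|A △ B| = |A| + |B| − 2·|A∩B| = 15 + 52 − 10 = 57.00.

57.00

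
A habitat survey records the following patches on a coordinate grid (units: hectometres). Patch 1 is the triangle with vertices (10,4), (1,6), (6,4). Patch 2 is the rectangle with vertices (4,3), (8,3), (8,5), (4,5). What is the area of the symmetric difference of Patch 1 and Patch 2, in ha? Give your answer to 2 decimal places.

6.99

|Patch 1| = 4, |Patch 2| = 8, |Patch 1∩Patch 2| = 2.5056.
|Patch 1 △ Patch 2| = |Patch 1| + |Patch 2| − 2·|Patch 1∩Patch 2| = 4 + 8 − 5.0111 = 6.99.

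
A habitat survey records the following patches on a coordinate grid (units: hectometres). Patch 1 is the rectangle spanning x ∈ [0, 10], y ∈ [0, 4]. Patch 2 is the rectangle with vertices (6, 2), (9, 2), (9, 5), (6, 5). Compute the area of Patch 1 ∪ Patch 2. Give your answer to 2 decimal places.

By inclusion–exclusion:
Individual areas: |Patch 1| = 40, |Patch 2| = 9.
|Patch 1∩Patch 2|: x∈[6,9], y∈[2,4] → 3·2 = 6.
|Patch 1 ∪ Patch 2| = 49 − 6 = 43.00.

43.00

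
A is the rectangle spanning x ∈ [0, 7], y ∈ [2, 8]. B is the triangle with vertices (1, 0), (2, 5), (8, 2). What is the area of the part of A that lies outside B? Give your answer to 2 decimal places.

|A| = 42, |A∩B| = 9.65.
|A ∖ B| = |A| − |A∩B| = 42 − 9.65 = 32.35.

32.35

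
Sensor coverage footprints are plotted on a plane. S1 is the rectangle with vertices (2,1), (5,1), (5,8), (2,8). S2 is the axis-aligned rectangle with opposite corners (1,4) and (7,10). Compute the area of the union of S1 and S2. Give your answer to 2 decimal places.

By inclusion–exclusion:
Individual areas: |S1| = 21, |S2| = 36.
|S1∩S2|: x∈[2,5], y∈[4,8] → 3·4 = 12.
|S1 ∪ S2| = 57 − 12 = 45.00.

45.00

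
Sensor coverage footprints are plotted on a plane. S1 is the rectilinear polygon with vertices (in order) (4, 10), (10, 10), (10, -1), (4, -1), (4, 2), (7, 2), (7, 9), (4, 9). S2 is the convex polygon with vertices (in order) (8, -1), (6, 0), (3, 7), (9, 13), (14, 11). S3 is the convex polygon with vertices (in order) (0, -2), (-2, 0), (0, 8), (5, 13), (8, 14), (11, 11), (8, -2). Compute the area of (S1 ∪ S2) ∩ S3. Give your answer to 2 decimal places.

68.53

|S1 ∪ S2| = 92.1429.
|(S1 ∪ S2) ∩ S3| = 68.53.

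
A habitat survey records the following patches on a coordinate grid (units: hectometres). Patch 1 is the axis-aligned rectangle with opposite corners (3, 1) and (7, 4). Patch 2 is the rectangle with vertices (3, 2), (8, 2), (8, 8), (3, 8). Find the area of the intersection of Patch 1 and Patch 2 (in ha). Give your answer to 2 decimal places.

8.00

|Patch 1∩Patch 2|: x∈[3,7], y∈[2,4] → 4·2 = 8.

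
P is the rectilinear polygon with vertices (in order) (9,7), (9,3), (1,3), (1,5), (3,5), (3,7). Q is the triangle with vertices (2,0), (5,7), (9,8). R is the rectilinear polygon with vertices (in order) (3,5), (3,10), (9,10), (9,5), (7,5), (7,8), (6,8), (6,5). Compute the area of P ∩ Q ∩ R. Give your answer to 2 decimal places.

3.58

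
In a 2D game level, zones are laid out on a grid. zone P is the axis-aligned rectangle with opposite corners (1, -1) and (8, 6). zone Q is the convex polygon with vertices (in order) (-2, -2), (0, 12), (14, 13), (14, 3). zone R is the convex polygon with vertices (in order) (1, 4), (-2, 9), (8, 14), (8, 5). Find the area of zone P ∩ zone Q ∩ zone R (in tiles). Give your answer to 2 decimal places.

The intersection is the polygon with vertices (1,6), (8,6), (8,5), (1,4).
By the shoelace formula its area is 10.50.

10.50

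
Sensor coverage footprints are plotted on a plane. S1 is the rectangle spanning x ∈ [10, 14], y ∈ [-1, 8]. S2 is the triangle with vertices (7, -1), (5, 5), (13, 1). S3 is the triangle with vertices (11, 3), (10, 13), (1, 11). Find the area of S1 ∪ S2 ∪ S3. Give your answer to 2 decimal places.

94.90

By inclusion–exclusion:
Individual areas: |S1| = 36, |S2| = 20, |S3| = 46.
|S1∩S2| = 3.75.
|S1∩S3| = 3.35.
|S2∩S3| = 0.
|S1∩S2∩S3| = 0.
|S1 ∪ S2 ∪ S3| = 102 − 7.1 + 0 = 94.90.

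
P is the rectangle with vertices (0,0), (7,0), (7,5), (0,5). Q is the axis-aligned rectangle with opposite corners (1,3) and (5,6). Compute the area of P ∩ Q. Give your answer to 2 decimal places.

|P∩Q|: x∈[1,5], y∈[3,5] → 4·2 = 8.

8.00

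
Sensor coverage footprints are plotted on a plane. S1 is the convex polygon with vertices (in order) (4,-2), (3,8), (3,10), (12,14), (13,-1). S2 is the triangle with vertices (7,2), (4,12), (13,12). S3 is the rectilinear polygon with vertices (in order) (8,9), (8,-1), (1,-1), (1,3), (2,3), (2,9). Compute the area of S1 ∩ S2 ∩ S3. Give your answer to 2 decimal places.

13.52

The intersection is the polygon with vertices (7,2), (4.9,9), (8,9), (8,3.667).
By the shoelace formula its area is 13.52.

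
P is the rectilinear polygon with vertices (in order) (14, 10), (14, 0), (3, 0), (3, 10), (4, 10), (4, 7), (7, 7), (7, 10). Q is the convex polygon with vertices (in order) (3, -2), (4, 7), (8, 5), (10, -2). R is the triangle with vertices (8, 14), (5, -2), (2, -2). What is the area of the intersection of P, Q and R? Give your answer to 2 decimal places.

12.11

The intersection is the polygon with vertices (3.421,1.79), (5.158,6.421), (6.457,5.771), (5.375,0), (3.222,0).
By the shoelace formula its area is 12.11.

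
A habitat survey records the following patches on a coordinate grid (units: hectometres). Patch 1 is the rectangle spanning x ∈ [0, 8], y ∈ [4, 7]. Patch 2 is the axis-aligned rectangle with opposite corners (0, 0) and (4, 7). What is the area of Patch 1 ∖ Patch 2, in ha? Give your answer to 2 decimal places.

|Patch 1∩Patch 2|: x∈[0,4], y∈[4,7] → 4·3 = 12.
|Patch 1| = 24.
|Patch 1 ∖ Patch 2| = |Patch 1| − |Patch 1∩Patch 2| = 24 − 12 = 12.00.

12.00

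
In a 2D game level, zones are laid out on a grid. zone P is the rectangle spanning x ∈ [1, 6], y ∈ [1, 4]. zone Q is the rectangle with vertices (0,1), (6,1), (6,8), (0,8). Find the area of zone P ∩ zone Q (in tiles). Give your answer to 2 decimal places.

|zone P∩zone Q|: x∈[1,6], y∈[1,4] → 5·3 = 15.

15.00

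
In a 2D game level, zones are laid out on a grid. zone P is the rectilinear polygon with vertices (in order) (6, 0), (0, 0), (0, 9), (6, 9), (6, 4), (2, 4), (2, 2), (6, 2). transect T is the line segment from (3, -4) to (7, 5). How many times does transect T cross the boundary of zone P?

2

The segment meets the boundary at (5.667,2), (4.778,0).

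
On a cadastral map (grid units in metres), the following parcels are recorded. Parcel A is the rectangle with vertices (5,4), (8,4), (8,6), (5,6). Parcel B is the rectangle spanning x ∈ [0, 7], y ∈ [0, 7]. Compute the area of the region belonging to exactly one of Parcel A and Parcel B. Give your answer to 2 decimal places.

|Parcel A∩Parcel B|: x∈[5,7], y∈[4,6] → 2·2 = 4.
|Parcel A △ Parcel B| = |Parcel A| + |Parcel B| − 2·|Parcel A∩Parcel B| = 6 + 49 − 8 = 47.00.

47.00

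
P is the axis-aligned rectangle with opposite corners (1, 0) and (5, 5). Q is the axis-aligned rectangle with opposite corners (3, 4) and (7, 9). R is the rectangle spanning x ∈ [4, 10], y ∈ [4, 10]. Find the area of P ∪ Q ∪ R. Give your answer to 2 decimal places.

By inclusion–exclusion:
Individual areas: |P| = 20, |Q| = 20, |R| = 36.
|P∩Q|: x∈[3,5], y∈[4,5] → 2·1 = 2.
|P∩R|: x∈[4,5], y∈[4,5] → 1·1 = 1.
|Q∩R|: x∈[4,7], y∈[4,9] → 3·5 = 15.
|P∩Q∩R| = 1.
|P ∪ Q ∪ R| = 76 − 18 + 1 = 59.00.

59.00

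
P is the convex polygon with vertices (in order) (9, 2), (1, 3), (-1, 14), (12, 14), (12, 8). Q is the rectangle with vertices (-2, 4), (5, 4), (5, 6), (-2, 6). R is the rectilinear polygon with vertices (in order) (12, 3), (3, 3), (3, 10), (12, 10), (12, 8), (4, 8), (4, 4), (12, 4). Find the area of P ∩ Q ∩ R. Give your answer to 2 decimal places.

2.00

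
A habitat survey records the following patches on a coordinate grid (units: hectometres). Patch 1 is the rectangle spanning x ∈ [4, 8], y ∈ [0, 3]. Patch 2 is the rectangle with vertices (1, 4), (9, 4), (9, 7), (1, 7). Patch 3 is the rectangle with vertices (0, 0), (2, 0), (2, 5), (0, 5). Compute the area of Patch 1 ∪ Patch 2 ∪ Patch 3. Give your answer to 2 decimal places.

By inclusion–exclusion:
Individual areas: |Patch 1| = 12, |Patch 2| = 24, |Patch 3| = 10.
|Patch 1∩Patch 2| = 0 (no overlap).
|Patch 1∩Patch 3| = 0 (no overlap).
|Patch 2∩Patch 3|: x∈[1,2], y∈[4,5] → 1·1 = 1.
|Patch 1∩Patch 2∩Patch 3| = 0.
|Patch 1 ∪ Patch 2 ∪ Patch 3| = 46 − 1 + 0 = 45.00.

45.00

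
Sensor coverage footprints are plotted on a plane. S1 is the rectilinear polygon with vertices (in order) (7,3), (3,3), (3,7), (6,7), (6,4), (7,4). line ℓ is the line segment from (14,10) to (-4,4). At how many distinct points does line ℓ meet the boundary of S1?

The segment meets the boundary at (3,6.333), (5,7).

2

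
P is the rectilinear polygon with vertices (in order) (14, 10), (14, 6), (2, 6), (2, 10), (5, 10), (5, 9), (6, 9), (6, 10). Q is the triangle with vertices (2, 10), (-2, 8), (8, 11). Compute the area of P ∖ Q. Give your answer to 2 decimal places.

|P| = 47, |P∩Q| = 1.0667.
|P ∖ Q| = |P| − |P∩Q| = 47 − 1.0667 = 45.93.

45.93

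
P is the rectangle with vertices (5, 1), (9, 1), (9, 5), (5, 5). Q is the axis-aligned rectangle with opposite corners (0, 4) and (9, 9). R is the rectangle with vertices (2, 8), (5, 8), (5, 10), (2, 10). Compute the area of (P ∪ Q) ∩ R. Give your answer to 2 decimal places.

The region (P ∪ Q) ∩ R is the polygon with vertices (5,9), (5,8), (2,8), (2,9).
By the shoelace formula its area is 3.00.

3.00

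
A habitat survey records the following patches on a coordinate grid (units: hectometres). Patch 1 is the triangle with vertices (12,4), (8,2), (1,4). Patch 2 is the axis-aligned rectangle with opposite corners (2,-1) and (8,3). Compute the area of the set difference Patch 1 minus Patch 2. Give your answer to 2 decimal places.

9.25

|Patch 1| = 11, |Patch 1∩Patch 2| = 1.75.
|Patch 1 ∖ Patch 2| = |Patch 1| − |Patch 1∩Patch 2| = 11 − 1.75 = 9.25.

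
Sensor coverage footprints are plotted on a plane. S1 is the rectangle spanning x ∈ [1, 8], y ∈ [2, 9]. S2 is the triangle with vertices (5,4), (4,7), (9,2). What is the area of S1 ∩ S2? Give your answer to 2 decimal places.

The intersection is the polygon with vertices (8,2.5), (5,4), (4,7), (8,3).
By the shoelace formula its area is 4.75.

4.75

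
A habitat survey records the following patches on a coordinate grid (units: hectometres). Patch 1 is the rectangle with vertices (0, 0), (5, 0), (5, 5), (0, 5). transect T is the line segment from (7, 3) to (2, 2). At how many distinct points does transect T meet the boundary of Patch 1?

1

The segment meets the boundary at (5,2.6).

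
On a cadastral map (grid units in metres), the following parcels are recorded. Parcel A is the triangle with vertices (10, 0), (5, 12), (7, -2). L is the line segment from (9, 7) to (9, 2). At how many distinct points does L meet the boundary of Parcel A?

The segment meets the boundary at (9,2.4).

1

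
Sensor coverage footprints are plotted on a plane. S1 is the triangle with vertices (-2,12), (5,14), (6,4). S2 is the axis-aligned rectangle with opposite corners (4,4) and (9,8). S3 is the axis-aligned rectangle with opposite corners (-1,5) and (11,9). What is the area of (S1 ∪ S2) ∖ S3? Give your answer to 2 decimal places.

29.75

|S1 ∪ S2| = 50.8.
|(S1 ∪ S2) ∩ S3| = 21.05.
|(S1 ∪ S2) ∖ S3| = 50.8 − 21.05 = 29.75.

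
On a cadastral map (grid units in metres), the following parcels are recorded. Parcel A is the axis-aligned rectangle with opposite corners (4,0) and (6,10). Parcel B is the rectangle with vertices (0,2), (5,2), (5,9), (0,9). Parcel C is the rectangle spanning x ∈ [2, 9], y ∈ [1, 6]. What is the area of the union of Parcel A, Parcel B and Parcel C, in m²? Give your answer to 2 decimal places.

65.00

By inclusion–exclusion:
Individual areas: |Parcel A| = 20, |Parcel B| = 35, |Parcel C| = 35.
|Parcel A∩Parcel B|: x∈[4,5], y∈[2,9] → 1·7 = 7.
|Parcel A∩Parcel C|: x∈[4,6], y∈[1,6] → 2·5 = 10.
|Parcel B∩Parcel C|: x∈[2,5], y∈[2,6] → 3·4 = 12.
|Parcel A∩Parcel B∩Parcel C| = 4.
|Parcel A ∪ Parcel B ∪ Parcel C| = 90 − 29 + 4 = 65.00.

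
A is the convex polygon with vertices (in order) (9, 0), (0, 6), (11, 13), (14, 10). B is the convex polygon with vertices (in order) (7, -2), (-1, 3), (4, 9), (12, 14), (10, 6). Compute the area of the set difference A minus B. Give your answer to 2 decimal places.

|A| = 87, |A∩B| = 62.0603.
|A ∖ B| = |A| − |A∩B| = 87 − 62.0603 = 24.94.

24.94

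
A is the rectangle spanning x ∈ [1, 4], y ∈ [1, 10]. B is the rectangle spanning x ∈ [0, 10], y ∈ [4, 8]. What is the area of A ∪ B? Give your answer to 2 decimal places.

55.00

By inclusion–exclusion:
Individual areas: |A| = 27, |B| = 40.
|A∩B|: x∈[1,4], y∈[4,8] → 3·4 = 12.
|A ∪ B| = 67 − 12 = 55.00.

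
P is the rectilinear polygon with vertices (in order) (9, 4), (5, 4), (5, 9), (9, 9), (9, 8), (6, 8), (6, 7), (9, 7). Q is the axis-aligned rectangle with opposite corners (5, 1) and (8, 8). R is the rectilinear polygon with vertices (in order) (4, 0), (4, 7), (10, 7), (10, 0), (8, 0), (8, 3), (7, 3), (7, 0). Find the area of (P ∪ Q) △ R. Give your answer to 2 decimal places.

29.00

|P ∪ Q| = 28.
|(P ∪ Q) ∩ R| = 19.
|(P ∪ Q) △ R| = 28 + 39 − 38 = 29.00.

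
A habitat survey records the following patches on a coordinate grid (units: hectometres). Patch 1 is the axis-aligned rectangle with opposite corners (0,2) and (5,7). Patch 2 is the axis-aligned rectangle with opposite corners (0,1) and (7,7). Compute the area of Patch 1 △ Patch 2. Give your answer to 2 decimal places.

17.00

|Patch 1∩Patch 2|: x∈[0,5], y∈[2,7] → 5·5 = 25.
|Patch 1 △ Patch 2| = |Patch 1| + |Patch 2| − 2·|Patch 1∩Patch 2| = 25 + 42 − 50 = 17.00.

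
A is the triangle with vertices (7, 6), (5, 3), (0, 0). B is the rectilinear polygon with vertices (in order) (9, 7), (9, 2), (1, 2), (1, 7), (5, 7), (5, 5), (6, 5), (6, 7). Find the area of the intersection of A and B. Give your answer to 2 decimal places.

3.49

The intersection is the polygon with vertices (5,3), (3.333,2), (2.333,2), (5.833,5), (6,5), (6,5.143), (7,6).
By the shoelace formula its area is 3.49.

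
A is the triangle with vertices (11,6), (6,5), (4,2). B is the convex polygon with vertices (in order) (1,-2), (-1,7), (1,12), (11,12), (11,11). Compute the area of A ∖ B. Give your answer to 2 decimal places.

5.79

|A| = 6.5, |A∩B| = 0.7068.
|A ∖ B| = |A| − |A∩B| = 6.5 − 0.7068 = 5.79.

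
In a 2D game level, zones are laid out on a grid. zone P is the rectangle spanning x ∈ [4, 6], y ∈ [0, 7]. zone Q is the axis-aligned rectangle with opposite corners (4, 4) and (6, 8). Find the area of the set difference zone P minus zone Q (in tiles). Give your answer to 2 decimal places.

8.00

|zone P∩zone Q|: x∈[4,6], y∈[4,7] → 2·3 = 6.
|zone P| = 14.
|zone P ∖ zone Q| = |zone P| − |zone P∩zone Q| = 14 − 6 = 8.00.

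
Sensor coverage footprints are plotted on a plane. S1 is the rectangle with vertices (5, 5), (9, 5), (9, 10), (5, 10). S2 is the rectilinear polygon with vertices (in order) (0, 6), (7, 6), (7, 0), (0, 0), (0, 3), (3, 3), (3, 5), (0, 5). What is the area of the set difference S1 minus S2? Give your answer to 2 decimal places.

|S1| = 20, |S1∩S2| = 2.
|S1 ∖ S2| = |S1| − |S1∩S2| = 20 − 2 = 18.00.

18.00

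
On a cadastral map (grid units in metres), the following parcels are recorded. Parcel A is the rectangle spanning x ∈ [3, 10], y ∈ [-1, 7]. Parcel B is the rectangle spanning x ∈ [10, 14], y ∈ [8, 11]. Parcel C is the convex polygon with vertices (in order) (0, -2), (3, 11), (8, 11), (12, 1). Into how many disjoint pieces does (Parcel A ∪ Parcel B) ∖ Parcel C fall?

3

(Parcel A ∪ Parcel B) ∖ Parcel C splits into 3 disjoint pieces (area 4.5, area 0.2, area 12).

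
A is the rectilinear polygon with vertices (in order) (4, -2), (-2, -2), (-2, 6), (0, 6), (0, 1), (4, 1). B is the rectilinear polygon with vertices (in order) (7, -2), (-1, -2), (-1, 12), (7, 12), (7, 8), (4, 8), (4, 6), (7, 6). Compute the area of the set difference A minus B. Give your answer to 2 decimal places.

8.00

|A| = 28, |A∩B| = 20.
|A ∖ B| = |A| − |A∩B| = 28 − 20 = 8.00.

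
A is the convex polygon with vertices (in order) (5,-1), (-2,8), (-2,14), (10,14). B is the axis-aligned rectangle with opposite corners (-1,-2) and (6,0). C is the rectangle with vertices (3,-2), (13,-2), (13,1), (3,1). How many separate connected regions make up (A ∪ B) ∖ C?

2

(A ∪ B) ∖ C splits into 2 disjoint pieces (area 108.7778, area 8).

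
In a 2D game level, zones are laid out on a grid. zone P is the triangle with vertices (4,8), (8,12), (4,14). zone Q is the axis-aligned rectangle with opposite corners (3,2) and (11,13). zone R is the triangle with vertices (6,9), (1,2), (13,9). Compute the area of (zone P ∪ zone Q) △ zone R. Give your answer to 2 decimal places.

70.10

|zone P ∪ zone Q| = 89.
|(zone P ∪ zone Q) ∩ zone R| = 21.7.
|(zone P ∪ zone Q) △ zone R| = 89 + 24.5 − 43.4 = 70.10.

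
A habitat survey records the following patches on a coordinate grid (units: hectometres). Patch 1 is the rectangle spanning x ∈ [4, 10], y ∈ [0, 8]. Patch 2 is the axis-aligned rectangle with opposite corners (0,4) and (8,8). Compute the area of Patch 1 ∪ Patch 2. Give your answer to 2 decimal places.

By inclusion–exclusion:
Individual areas: |Patch 1| = 48, |Patch 2| = 32.
|Patch 1∩Patch 2|: x∈[4,8], y∈[4,8] → 4·4 = 16.
|Patch 1 ∪ Patch 2| = 80 − 16 = 64.00.

64.00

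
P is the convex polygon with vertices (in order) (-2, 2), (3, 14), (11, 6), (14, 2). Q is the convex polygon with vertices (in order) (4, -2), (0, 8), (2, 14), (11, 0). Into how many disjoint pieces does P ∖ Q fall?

P ∖ Q splits into 2 disjoint pieces (area 11.8531, area 35.2424).

2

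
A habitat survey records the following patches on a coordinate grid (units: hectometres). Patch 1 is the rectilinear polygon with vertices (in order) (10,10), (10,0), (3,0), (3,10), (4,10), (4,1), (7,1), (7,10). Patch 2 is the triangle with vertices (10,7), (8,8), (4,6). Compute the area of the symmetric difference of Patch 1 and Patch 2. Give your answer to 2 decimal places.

|Patch 1| = 43, |Patch 2| = 4, |Patch 1∩Patch 2| = 2.5.
|Patch 1 △ Patch 2| = |Patch 1| + |Patch 2| − 2·|Patch 1∩Patch 2| = 43 + 4 − 5 = 42.00.

42.00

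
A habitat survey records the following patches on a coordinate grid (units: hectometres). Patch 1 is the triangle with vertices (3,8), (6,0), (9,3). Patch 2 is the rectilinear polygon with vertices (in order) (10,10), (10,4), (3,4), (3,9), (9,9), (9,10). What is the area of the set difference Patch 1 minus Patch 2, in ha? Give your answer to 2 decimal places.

|Patch 1| = 16.5, |Patch 1∩Patch 2| = 6.6.
|Patch 1 ∖ Patch 2| = |Patch 1| − |Patch 1∩Patch 2| = 16.5 − 6.6 = 9.90.

9.90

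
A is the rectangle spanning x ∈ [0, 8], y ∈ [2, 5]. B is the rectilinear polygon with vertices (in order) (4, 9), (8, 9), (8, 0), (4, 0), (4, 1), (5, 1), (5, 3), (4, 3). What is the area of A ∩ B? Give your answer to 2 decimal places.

11.00

The intersection is the polygon with vertices (8,2), (5,2), (5,3), (4,3), (4,5), (8,5).
By the shoelace formula its area is 11.00.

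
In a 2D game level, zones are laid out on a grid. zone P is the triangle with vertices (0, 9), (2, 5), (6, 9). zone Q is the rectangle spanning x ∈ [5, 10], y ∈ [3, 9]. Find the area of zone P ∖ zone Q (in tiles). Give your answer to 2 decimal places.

|zone P| = 12, |zone P∩zone Q| = 0.5.
|zone P ∖ zone Q| = |zone P| − |zone P∩zone Q| = 12 − 0.5 = 11.50.

11.50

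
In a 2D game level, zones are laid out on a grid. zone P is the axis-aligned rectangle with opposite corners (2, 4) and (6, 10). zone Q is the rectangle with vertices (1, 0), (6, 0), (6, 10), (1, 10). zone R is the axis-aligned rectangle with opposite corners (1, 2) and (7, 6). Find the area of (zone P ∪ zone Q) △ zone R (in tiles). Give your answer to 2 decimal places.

|zone P ∪ zone Q| = 50.
|(zone P ∪ zone Q) ∩ zone R| = 20.
|(zone P ∪ zone Q) △ zone R| = 50 + 24 − 40 = 34.00.

34.00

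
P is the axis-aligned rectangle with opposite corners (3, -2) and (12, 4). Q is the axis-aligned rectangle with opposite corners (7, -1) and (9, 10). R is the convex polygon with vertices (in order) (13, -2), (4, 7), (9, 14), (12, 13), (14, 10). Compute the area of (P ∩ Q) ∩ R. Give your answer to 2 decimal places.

The region (P ∩ Q) ∩ R is the polygon with vertices (9,2), (7,4), (9,4).
By the shoelace formula its area is 2.00.

2.00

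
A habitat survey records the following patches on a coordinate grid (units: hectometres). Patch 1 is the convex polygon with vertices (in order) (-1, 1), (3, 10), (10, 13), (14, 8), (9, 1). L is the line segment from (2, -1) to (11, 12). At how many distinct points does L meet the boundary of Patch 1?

The segment meets the boundary at (10.907,11.866), (3.385,1).

2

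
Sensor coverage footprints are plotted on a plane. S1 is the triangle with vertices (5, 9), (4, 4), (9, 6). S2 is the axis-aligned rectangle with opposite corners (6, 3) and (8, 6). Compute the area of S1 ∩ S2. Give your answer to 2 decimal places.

The intersection is the polygon with vertices (6,4.8), (6,6), (8,6), (8,5.6).
By the shoelace formula its area is 1.60.

1.60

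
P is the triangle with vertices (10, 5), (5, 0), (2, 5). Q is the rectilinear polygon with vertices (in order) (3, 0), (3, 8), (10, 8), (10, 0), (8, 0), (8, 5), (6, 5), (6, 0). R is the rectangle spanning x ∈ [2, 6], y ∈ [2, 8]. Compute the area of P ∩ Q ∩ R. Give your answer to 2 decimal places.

8.47

The intersection is the polygon with vertices (3,5), (6,5), (6,2), (3.8,2), (3,3.333).
By the shoelace formula its area is 8.47.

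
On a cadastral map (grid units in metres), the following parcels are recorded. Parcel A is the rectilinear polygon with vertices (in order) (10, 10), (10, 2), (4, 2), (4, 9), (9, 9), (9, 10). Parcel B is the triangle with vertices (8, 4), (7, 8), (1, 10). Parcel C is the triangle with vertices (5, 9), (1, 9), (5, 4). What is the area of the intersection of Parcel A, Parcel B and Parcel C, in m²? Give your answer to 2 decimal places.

1.83

The intersection is the polygon with vertices (5,8.667), (5,6.571), (4,7.429), (4,9).
By the shoelace formula its area is 1.83.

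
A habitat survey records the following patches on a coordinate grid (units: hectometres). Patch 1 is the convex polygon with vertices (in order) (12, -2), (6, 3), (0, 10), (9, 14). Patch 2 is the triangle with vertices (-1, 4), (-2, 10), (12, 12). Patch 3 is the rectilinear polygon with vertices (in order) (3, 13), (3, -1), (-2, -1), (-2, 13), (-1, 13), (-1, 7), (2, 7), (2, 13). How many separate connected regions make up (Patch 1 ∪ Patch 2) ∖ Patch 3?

(Patch 1 ∪ Patch 2) ∖ Patch 3 splits into 2 disjoint pieces (area 78.1719, area 10.2385).

2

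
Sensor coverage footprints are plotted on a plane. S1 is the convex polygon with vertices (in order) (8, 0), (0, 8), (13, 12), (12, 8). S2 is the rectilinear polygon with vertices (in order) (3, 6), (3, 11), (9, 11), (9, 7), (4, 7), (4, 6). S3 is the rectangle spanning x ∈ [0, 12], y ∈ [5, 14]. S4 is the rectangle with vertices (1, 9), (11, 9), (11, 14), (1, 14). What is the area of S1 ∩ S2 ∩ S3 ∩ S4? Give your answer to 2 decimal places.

The intersection is the polygon with vertices (9,10.769), (9,9), (3.25,9).
By the shoelace formula its area is 5.09.

5.09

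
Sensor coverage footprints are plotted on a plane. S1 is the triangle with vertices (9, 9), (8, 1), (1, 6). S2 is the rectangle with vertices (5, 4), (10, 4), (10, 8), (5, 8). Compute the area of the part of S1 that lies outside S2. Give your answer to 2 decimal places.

|S1| = 30.5, |S1∩S2| = 14.1667.
|S1 ∖ S2| = |S1| − |S1∩S2| = 30.5 − 14.1667 = 16.33.

16.33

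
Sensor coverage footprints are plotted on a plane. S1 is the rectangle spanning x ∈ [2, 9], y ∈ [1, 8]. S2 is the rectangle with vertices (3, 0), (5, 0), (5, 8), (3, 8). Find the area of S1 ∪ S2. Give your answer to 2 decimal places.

By inclusion–exclusion:
Individual areas: |S1| = 49, |S2| = 16.
|S1∩S2|: x∈[3,5], y∈[1,8] → 2·7 = 14.
|S1 ∪ S2| = 65 − 14 = 51.00.

51.00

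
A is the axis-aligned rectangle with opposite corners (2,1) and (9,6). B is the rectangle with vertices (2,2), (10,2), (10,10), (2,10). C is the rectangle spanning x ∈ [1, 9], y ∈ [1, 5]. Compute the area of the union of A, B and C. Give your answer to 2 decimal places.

75.00

By inclusion–exclusion:
Individual areas: |A| = 35, |B| = 64, |C| = 32.
|A∩B|: x∈[2,9], y∈[2,6] → 7·4 = 28.
|A∩C|: x∈[2,9], y∈[1,5] → 7·4 = 28.
|B∩C|: x∈[2,9], y∈[2,5] → 7·3 = 21.
|A∩B∩C| = 21.
|A ∪ B ∪ C| = 131 − 77 + 21 = 75.00.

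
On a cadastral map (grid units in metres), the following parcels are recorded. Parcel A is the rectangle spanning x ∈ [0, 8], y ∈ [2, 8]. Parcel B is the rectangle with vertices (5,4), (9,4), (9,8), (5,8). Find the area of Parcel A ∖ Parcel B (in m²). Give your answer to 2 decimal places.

|Parcel A∩Parcel B|: x∈[5,8], y∈[4,8] → 3·4 = 12.
|Parcel A| = 48.
|Parcel A ∖ Parcel B| = |Parcel A| − |Parcel A∩Parcel B| = 48 − 12 = 36.00.

36.00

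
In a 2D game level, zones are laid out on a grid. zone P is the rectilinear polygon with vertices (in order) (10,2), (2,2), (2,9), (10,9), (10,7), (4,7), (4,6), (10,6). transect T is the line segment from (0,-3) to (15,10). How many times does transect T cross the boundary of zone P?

2

The segment meets the boundary at (10,5.667), (5.769,2).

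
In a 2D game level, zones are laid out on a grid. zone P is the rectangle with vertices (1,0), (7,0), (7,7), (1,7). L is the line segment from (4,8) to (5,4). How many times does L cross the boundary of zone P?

1

The segment meets the boundary at (4.25,7).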